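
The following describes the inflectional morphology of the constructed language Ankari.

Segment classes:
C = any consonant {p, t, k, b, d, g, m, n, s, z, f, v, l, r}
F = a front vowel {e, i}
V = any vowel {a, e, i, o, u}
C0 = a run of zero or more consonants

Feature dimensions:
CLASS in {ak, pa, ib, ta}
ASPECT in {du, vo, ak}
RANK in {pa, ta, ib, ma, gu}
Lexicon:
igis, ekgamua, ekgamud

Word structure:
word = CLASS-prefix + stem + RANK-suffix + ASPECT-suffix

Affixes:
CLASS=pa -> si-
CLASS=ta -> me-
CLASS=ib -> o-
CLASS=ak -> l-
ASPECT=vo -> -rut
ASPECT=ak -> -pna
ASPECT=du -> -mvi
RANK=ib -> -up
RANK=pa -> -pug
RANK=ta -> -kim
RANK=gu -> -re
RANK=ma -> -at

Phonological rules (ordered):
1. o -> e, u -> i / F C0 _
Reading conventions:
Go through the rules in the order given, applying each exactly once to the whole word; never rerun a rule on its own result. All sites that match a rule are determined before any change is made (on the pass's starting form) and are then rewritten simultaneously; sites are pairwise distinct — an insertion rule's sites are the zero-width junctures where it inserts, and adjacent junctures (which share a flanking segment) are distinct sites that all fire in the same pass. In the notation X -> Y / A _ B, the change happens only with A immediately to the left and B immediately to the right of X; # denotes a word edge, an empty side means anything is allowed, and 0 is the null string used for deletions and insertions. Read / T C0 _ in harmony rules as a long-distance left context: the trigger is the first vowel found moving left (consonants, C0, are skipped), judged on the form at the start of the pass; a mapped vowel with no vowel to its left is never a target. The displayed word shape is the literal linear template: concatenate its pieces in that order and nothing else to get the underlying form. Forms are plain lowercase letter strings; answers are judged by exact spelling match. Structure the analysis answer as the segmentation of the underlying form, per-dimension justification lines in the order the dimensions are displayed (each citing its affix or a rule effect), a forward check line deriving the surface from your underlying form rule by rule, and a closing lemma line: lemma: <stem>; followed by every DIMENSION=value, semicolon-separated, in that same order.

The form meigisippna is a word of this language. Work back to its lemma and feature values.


underlying: me-igis-up-pna
CLASS=ta - signalled by the affix me-
ASPECT=ak - signalled by the affix -pna
RANK=ib - signalled by the affix -up
check: meigisuppna -> meigisippna
lemma: igis; CLASS=ta; ASPECT=ak; RANK=ib


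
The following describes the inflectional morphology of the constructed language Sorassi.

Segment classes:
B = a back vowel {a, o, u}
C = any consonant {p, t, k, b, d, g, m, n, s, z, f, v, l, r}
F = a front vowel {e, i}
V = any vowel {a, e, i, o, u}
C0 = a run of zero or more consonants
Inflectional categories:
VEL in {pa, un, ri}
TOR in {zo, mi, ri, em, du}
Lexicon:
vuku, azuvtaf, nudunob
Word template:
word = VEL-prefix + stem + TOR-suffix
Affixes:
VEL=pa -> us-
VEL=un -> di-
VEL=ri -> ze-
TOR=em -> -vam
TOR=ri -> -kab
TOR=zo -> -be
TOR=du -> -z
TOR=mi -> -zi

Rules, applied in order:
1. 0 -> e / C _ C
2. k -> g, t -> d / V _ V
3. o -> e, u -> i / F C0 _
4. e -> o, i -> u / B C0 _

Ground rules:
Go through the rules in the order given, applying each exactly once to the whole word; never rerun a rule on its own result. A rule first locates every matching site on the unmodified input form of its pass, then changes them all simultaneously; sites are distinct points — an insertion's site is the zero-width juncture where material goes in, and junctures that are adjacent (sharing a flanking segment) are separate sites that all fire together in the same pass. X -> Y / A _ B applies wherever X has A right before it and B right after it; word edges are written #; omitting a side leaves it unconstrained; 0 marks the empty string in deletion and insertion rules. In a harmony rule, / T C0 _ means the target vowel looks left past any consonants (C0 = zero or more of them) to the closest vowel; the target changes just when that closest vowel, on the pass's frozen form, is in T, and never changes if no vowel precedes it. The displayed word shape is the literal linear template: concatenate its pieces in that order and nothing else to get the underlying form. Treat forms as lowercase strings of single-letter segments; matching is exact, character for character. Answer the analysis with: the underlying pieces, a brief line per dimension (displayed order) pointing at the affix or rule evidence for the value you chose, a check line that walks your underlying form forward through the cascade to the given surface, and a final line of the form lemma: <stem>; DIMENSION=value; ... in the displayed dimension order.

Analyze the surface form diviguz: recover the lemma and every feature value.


underlying: di-vuku-z
VEL=un - signalled by the affix di-
TOR=du - signalled by the affix -z
check: divukuz -> divukuz -> divuguz -> diviguz -> diviguz
lemma: vuku; VEL=un; TOR=du


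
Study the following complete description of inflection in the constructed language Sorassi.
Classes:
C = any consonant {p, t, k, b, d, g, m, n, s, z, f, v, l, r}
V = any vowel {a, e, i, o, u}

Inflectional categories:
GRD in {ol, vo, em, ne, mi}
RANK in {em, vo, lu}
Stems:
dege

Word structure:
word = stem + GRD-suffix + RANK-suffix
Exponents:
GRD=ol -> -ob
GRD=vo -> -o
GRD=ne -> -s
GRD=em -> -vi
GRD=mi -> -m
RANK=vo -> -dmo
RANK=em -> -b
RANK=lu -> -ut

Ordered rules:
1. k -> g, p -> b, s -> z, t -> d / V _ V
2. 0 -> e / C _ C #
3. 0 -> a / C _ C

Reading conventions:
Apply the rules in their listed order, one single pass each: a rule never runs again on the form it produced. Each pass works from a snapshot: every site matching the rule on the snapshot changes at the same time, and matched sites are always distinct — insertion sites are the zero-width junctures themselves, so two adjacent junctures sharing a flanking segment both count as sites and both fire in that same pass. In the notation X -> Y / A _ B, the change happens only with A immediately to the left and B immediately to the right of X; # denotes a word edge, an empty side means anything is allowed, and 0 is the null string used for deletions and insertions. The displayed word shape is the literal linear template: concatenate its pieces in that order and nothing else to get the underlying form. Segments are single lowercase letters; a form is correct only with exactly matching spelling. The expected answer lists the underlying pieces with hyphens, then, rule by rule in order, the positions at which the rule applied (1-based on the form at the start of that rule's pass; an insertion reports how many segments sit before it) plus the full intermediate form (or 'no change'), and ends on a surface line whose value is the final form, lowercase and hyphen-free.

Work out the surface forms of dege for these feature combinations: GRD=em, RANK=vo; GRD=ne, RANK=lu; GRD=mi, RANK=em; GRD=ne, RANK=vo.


cell GRD=em, RANK=vo:
underlying: dege-vi-dmo
1. k -> g, p -> b, s -> z, t -> d / V _ V: no change
2. 0 -> e / C _ C #: no change
3. 0 -> a / C _ C: inserts after position(s) 7: degevidamo
surface: degevidamo

cell GRD=ne, RANK=lu:
underlying: dege-s-ut
1. k -> g, p -> b, s -> z, t -> d / V _ V: fires at position(s) 5: degezut
2. 0 -> e / C _ C #: no change
3. 0 -> a / C _ C: no change
surface: degezut

cell GRD=mi, RANK=em:
underlying: dege-m-b
1. k -> g, p -> b, s -> z, t -> d / V _ V: no change
2. 0 -> e / C _ C #: inserts after position(s) 5: degemeb
3. 0 -> a / C _ C: no change
surface: degemeb

cell GRD=ne, RANK=vo:
underlying: dege-s-dmo
1. k -> g, p -> b, s -> z, t -> d / V _ V: no change
2. 0 -> e / C _ C #: no change
3. 0 -> a / C _ C: inserts after position(s) 5, 6: degesadamo
surface: degesadamo


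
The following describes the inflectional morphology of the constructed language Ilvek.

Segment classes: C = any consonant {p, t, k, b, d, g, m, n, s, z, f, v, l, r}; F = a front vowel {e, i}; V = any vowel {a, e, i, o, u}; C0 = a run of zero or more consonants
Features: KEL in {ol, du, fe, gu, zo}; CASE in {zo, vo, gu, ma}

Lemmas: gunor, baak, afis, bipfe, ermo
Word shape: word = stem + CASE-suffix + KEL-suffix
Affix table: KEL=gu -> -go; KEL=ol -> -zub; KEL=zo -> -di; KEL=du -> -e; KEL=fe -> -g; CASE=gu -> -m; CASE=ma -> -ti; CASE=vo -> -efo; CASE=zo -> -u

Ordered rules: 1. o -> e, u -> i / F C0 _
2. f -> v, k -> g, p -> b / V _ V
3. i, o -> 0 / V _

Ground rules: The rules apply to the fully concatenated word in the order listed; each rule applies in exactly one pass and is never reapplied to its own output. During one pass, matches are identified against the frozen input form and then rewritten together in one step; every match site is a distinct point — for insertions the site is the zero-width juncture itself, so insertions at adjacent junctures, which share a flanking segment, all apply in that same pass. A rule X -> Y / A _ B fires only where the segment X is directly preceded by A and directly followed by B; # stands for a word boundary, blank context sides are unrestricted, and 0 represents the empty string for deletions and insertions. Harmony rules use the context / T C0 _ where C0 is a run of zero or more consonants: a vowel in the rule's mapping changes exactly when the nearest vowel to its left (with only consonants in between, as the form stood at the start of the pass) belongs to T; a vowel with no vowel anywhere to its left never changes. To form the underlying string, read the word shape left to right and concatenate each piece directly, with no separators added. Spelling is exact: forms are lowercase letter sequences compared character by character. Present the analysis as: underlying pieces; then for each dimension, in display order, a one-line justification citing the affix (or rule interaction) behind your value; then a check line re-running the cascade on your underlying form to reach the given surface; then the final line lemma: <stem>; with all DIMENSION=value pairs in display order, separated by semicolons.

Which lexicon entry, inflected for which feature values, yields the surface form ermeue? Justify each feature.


underlying: ermo-u-e
KEL=du - signalled by the affix -e
CASE=zo - signalled by the affix -u
check: ermoue -> ermeue -> ermeue -> ermeue
lemma: ermo; KEL=du; CASE=zo


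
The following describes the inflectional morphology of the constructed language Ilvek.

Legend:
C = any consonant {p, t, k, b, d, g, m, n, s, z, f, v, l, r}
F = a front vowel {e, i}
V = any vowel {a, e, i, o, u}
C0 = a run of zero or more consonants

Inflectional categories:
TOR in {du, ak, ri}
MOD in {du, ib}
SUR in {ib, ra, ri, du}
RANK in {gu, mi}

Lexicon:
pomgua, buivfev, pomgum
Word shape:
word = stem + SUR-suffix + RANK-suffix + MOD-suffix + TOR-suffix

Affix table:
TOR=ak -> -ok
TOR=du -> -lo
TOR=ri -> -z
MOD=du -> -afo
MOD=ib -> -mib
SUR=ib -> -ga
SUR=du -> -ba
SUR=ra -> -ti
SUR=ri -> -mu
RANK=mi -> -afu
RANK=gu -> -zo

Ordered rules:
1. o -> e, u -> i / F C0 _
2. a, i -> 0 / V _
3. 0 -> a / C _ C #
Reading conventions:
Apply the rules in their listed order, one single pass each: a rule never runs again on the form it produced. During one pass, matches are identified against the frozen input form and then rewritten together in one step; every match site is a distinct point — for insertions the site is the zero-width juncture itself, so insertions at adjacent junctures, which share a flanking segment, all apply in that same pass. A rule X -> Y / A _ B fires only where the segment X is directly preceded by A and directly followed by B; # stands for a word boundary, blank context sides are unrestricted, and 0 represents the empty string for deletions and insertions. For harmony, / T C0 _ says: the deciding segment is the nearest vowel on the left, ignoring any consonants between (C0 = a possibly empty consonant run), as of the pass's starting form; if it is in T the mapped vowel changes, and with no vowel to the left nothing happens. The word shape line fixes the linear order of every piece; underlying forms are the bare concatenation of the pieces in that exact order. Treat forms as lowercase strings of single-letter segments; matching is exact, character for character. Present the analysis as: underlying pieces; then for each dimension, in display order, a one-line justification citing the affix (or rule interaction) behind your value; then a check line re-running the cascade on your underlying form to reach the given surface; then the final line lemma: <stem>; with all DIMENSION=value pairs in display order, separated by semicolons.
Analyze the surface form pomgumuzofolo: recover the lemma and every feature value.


underlying: pomgua-mu-zo-afo-lo
TOR=du - signalled by the affix -lo
MOD=du - signalled by the affix -afo
SUR=ri - signalled by the affix -mu
RANK=gu - signalled by the affix -zo
check: pomguamuzoafolo -> pomguamuzoafolo -> pomgumuzofolo -> pomgumuzofolo
lemma: pomgua; TOR=du; MOD=du; SUR=ri; RANK=gu


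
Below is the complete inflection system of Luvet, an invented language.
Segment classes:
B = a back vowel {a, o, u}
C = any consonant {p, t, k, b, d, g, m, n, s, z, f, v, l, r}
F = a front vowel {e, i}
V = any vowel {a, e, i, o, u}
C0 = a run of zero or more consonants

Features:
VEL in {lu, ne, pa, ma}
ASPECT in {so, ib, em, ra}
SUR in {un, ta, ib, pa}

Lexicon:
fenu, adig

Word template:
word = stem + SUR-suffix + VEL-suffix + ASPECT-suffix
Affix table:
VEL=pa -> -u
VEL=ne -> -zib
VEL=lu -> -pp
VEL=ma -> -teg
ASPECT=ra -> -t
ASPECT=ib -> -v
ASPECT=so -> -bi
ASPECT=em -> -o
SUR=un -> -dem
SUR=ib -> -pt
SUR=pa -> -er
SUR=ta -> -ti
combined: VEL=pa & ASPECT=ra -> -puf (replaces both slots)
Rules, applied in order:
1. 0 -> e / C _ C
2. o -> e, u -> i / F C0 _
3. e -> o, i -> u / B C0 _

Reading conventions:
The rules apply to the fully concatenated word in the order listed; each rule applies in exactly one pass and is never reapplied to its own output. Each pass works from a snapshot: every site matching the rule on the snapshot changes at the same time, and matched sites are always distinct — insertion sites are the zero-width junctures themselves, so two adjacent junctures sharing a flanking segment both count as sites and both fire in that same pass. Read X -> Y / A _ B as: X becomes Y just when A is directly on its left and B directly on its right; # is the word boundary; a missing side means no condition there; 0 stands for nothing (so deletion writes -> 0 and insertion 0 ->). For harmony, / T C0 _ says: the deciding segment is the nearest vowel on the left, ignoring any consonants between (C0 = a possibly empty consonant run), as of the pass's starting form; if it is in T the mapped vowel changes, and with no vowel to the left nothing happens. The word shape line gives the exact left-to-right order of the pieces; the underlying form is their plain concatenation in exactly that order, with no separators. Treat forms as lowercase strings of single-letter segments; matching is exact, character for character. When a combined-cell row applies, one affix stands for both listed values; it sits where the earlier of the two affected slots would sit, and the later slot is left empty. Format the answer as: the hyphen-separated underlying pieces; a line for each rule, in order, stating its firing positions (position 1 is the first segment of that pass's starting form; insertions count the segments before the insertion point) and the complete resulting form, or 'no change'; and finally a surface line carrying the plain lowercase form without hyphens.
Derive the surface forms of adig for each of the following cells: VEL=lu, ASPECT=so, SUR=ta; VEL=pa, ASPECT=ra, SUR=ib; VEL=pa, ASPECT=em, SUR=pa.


cell VEL=lu, ASPECT=so, SUR=ta:
underlying: adig-ti-pp-bi
1. 0 -> e / C _ C: inserts after position(s) 4, 7, 8: adigetipepebi
2. o -> e, u -> i / F C0 _: no change
3. e -> o, i -> u / B C0 _: fires at position(s) 3: adugetipepebi
surface: adugetipepebi

cell VEL=pa, ASPECT=ra, SUR=ib:
underlying: adig-pt-puf
1. 0 -> e / C _ C: inserts after position(s) 4, 5, 6: adigepetepuf
2. o -> e, u -> i / F C0 _: fires at position(s) 11: adigepetepif
3. e -> o, i -> u / B C0 _: fires at position(s) 3: adugepetepif
surface: adugepetepif

cell VEL=pa, ASPECT=em, SUR=pa:
underlying: adig-er-u-o
1. 0 -> e / C _ C: no change
2. o -> e, u -> i / F C0 _: fires at position(s) 7: adigerio
3. e -> o, i -> u / B C0 _: fires at position(s) 3: adugerio
surface: adugerio


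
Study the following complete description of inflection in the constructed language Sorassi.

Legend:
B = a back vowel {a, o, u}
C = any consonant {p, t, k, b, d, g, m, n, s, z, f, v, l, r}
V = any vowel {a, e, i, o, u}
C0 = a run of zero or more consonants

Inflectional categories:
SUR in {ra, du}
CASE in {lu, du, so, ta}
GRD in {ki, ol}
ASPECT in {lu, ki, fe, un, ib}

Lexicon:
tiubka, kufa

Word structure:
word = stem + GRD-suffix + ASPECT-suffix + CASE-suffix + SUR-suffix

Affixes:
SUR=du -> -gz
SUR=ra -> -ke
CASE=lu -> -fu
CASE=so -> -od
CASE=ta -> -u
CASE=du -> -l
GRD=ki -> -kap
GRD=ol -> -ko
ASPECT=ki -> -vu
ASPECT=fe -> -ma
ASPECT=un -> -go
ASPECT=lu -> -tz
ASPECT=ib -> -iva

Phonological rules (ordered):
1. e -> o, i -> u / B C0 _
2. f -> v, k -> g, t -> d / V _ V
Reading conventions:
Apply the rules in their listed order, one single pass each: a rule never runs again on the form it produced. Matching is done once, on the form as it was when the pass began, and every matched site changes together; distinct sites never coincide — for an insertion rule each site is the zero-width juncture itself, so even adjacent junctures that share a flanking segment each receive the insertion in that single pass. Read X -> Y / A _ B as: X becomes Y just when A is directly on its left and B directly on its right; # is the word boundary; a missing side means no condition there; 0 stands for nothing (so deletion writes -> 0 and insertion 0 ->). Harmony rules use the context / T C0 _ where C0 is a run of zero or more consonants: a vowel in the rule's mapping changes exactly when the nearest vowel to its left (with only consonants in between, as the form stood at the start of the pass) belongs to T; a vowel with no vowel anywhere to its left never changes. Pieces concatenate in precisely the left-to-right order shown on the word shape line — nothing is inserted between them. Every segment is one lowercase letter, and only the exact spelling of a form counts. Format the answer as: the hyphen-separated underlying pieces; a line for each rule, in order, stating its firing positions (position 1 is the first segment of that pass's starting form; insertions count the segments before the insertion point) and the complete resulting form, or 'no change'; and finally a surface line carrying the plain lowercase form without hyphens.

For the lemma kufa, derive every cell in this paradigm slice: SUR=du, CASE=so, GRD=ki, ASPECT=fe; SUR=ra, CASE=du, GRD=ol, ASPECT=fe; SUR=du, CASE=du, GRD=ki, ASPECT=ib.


cell SUR=du, CASE=so, GRD=ki, ASPECT=fe:
underlying: kufa-kap-ma-od-gz
1. e -> o, i -> u / B C0 _: no change
2. f -> v, k -> g, t -> d / V _ V: fires at position(s) 3, 5: kuvagapmaodgz
surface: kuvagapmaodgz

cell SUR=ra, CASE=du, GRD=ol, ASPECT=fe:
underlying: kufa-ko-ma-l-ke
1. e -> o, i -> u / B C0 _: fires at position(s) 11: kufakomalko
2. f -> v, k -> g, t -> d / V _ V: fires at position(s) 3, 5: kuvagomalko
surface: kuvagomalko

cell SUR=du, CASE=du, GRD=ki, ASPECT=ib:
underlying: kufa-kap-iva-l-gz
1. e -> o, i -> u / B C0 _: fires at position(s) 8: kufakapuvalgz
2. f -> v, k -> g, t -> d / V _ V: fires at position(s) 3, 5: kuvagapuvalgz
surface: kuvagapuvalgz


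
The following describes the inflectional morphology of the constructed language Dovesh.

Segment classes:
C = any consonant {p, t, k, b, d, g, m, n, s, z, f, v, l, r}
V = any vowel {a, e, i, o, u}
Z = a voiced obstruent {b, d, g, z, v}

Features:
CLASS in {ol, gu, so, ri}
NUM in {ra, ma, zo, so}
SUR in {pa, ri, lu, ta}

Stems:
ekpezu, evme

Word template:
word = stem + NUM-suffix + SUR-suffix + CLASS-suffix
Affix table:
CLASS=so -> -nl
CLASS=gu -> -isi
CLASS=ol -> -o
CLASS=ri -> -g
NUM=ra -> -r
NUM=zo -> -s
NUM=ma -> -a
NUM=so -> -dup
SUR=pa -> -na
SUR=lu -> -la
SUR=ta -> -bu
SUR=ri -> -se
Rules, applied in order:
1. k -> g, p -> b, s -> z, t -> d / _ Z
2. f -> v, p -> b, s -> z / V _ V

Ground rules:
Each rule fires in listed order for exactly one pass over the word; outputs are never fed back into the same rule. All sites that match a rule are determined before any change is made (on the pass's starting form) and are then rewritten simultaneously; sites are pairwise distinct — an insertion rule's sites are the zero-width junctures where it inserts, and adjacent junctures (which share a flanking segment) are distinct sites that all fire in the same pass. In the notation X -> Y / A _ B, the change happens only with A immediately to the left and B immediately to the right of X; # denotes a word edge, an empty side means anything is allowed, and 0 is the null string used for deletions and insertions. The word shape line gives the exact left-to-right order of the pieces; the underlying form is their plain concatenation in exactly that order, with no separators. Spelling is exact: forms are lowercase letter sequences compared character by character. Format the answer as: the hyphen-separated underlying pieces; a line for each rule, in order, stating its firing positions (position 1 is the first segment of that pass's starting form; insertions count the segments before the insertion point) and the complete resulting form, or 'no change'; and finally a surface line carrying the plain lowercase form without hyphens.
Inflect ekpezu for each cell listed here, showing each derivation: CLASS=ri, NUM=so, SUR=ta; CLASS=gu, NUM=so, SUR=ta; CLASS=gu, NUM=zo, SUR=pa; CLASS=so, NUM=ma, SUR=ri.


cell CLASS=ri, NUM=so, SUR=ta:
underlying: ekpezu-dup-bu-g
1. k -> g, p -> b, s -> z, t -> d / _ Z: fires at position(s) 9: ekpezudubbug
2. f -> v, p -> b, s -> z / V _ V: no change
surface: ekpezudubbug

cell CLASS=gu, NUM=so, SUR=ta:
underlying: ekpezu-dup-bu-isi
1. k -> g, p -> b, s -> z, t -> d / _ Z: fires at position(s) 9: ekpezudubbuisi
2. f -> v, p -> b, s -> z / V _ V: fires at position(s) 13: ekpezudubbuizi
surface: ekpezudubbuizi

cell CLASS=gu, NUM=zo, SUR=pa:
underlying: ekpezu-s-na-isi
1. k -> g, p -> b, s -> z, t -> d / _ Z: no change
2. f -> v, p -> b, s -> z / V _ V: fires at position(s) 11: ekpezusnaizi
surface: ekpezusnaizi

cell CLASS=so, NUM=ma, SUR=ri:
underlying: ekpezu-a-se-nl
1. k -> g, p -> b, s -> z, t -> d / _ Z: no change
2. f -> v, p -> b, s -> z / V _ V: fires at position(s) 8: ekpezuazenl
surface: ekpezuazenl


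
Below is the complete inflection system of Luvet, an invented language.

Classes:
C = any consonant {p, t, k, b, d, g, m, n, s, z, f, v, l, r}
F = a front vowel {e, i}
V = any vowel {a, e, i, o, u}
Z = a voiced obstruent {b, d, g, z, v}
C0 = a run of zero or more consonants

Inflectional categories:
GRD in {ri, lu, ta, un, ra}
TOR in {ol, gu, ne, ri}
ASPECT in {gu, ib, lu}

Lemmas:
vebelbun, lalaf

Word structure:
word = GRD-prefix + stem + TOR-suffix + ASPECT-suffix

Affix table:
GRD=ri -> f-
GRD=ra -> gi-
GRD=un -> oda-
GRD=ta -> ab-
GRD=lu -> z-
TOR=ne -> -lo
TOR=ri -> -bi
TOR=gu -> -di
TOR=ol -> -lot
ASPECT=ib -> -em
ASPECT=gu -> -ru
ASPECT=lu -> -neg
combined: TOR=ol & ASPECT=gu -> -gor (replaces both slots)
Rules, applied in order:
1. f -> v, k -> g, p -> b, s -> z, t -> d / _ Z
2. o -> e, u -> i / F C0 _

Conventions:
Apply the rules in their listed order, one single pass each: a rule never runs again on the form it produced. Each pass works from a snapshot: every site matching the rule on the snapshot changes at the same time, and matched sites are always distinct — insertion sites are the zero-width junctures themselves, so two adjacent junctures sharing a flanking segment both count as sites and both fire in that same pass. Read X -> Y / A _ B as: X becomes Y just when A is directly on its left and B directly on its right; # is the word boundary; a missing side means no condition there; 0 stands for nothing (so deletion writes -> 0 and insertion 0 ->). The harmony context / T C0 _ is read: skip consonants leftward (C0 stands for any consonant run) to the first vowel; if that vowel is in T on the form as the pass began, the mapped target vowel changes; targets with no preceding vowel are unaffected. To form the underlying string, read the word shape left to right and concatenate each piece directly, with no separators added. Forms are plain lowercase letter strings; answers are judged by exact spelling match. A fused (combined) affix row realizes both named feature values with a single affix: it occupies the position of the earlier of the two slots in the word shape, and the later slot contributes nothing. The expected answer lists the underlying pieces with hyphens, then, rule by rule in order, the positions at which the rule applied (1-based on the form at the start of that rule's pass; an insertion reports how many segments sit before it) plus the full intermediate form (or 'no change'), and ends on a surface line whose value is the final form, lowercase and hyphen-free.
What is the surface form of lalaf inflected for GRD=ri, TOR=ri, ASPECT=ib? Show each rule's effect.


underlying: f-lalaf-bi-em
1. f -> v, k -> g, p -> b, s -> z, t -> d / _ Z: fires at position(s) 6: flalavbiem
2. o -> e, u -> i / F C0 _: no change
surface: flalavbiem


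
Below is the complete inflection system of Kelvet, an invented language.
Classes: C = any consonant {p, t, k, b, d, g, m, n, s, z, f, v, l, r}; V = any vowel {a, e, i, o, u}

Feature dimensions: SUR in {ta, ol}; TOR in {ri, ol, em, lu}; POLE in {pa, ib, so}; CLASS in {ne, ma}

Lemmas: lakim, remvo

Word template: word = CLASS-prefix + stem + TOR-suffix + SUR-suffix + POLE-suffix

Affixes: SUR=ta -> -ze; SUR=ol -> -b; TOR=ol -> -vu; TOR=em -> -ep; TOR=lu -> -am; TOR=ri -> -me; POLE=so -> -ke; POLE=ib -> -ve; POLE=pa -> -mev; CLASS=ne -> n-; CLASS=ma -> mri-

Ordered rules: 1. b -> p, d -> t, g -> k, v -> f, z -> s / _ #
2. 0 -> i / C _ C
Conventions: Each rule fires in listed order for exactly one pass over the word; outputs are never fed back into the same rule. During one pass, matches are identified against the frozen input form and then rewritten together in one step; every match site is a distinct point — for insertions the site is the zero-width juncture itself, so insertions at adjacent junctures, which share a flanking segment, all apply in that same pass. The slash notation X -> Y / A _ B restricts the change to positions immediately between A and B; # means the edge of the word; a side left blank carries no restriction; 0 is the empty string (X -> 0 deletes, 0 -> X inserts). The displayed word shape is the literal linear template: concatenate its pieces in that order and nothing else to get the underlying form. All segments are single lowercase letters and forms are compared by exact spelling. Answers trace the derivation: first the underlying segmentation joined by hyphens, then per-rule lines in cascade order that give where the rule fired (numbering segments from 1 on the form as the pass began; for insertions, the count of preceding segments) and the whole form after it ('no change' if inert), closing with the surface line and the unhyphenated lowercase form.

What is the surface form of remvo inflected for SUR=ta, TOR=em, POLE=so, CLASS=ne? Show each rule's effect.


underlying: n-remvo-ep-ze-ke
1. b -> p, d -> t, g -> k, v -> f, z -> s / _ #: no change
2. 0 -> i / C _ C: inserts after position(s) 1, 4, 8: niremivoepizeke
surface: niremivoepizeke


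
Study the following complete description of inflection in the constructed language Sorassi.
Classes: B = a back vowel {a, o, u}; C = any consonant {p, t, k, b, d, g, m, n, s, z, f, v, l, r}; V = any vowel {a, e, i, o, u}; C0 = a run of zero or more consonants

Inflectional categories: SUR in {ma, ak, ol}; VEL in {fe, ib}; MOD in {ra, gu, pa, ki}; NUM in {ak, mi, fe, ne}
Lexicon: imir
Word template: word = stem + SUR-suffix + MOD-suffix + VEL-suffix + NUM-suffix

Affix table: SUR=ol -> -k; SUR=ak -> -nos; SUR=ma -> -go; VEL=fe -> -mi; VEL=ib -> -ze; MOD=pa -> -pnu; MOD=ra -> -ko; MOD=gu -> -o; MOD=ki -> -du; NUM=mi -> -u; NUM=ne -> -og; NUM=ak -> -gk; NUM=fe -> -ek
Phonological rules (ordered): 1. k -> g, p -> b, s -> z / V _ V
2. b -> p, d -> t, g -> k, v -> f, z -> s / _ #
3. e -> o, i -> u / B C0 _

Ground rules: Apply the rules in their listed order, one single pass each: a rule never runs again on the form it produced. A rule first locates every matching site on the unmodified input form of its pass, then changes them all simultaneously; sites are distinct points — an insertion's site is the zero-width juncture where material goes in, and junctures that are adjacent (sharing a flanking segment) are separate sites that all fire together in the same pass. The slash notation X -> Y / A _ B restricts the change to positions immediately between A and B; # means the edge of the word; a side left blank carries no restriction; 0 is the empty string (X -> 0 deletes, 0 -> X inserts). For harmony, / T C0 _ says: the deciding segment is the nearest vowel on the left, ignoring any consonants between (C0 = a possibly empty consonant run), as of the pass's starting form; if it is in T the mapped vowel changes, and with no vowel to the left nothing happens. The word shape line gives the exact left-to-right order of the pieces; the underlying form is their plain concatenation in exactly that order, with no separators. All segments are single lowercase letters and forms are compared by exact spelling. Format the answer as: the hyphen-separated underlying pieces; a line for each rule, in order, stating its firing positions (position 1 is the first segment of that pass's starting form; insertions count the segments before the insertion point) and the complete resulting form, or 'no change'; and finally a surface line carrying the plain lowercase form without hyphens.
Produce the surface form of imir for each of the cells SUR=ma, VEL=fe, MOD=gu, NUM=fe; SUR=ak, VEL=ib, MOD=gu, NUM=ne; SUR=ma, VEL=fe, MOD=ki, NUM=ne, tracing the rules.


cell SUR=ma, VEL=fe, MOD=gu, NUM=fe:
underlying: imir-go-o-mi-ek
1. k -> g, p -> b, s -> z / V _ V: no change
2. b -> p, d -> t, g -> k, v -> f, z -> s / _ #: no change
3. e -> o, i -> u / B C0 _: fires at position(s) 9: imirgoomuek
surface: imirgoomuek

cell SUR=ak, VEL=ib, MOD=gu, NUM=ne:
underlying: imir-nos-o-ze-og
1. k -> g, p -> b, s -> z / V _ V: fires at position(s) 7: imirnozozeog
2. b -> p, d -> t, g -> k, v -> f, z -> s / _ #: fires at position(s) 12: imirnozozeok
3. e -> o, i -> u / B C0 _: fires at position(s) 10: imirnozozook
surface: imirnozozook

cell SUR=ma, VEL=fe, MOD=ki, NUM=ne:
underlying: imir-go-du-mi-og
1. k -> g, p -> b, s -> z / V _ V: no change
2. b -> p, d -> t, g -> k, v -> f, z -> s / _ #: fires at position(s) 12: imirgodumiok
3. e -> o, i -> u / B C0 _: fires at position(s) 10: imirgodumuok
surface: imirgodumuok


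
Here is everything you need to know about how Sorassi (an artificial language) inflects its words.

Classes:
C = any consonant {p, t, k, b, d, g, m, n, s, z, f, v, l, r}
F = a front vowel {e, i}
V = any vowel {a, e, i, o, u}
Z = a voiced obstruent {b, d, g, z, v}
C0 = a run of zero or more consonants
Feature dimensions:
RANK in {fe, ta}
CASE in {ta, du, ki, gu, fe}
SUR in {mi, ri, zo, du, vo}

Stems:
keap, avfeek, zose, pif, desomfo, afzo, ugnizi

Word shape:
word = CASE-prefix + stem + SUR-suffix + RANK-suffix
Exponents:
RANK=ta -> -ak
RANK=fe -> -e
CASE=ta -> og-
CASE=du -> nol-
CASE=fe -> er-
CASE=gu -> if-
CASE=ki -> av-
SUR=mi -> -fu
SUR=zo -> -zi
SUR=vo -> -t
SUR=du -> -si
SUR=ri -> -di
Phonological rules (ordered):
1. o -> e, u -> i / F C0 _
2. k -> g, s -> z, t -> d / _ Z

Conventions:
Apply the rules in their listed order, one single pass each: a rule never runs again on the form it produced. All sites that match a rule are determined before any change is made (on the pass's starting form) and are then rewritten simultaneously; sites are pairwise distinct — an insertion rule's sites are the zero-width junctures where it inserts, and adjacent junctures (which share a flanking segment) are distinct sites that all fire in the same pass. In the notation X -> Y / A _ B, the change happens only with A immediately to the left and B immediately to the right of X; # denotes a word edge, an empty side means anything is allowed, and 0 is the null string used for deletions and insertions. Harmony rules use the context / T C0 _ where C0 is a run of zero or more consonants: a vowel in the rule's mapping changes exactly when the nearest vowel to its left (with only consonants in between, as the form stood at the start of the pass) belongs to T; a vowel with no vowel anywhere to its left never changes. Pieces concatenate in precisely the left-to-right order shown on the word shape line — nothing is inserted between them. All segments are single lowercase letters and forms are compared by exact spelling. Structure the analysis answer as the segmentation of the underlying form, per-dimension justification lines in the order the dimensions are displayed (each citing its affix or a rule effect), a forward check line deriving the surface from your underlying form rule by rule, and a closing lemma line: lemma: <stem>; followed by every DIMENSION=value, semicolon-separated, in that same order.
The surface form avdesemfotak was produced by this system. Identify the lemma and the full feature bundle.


underlying: av-desomfo-t-ak
RANK=ta - signalled by the affix -ak
CASE=ki - signalled by the affix av-
SUR=vo - signalled by the affix -t
check: avdesomfotak -> avdesemfotak -> avdesemfotak
lemma: desomfo; RANK=ta; CASE=ki; SUR=vo


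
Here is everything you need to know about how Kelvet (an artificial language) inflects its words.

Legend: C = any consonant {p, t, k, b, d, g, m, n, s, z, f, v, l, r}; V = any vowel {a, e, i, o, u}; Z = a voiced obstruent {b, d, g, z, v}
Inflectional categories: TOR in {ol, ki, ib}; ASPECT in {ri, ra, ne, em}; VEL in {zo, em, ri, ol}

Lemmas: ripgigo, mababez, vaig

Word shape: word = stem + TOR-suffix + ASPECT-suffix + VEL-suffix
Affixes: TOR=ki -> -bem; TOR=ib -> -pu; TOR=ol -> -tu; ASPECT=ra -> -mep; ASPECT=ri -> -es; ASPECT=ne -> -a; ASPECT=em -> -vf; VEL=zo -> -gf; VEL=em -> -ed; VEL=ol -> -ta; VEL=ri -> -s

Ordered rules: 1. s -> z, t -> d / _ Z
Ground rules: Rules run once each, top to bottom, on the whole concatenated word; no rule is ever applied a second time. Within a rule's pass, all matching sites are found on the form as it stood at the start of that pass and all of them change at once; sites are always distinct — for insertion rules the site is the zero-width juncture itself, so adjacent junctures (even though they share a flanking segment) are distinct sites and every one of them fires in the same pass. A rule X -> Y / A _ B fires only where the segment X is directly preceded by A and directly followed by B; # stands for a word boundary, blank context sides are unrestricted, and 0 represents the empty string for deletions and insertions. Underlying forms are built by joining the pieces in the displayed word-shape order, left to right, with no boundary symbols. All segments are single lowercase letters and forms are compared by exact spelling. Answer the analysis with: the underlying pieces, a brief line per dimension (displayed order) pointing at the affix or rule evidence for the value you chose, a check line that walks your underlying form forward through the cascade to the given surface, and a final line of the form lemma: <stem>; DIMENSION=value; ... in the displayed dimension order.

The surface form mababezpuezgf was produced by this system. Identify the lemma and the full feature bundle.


underlying: mababez-pu-es-gf
TOR=ib - signalled by the affix -pu
ASPECT=ri - signalled by the affix -es
VEL=zo - signalled by the affix -gf
check: mababezpuesgf -> mababezpuezgf
lemma: mababez; TOR=ib; ASPECT=ri; VEL=zo


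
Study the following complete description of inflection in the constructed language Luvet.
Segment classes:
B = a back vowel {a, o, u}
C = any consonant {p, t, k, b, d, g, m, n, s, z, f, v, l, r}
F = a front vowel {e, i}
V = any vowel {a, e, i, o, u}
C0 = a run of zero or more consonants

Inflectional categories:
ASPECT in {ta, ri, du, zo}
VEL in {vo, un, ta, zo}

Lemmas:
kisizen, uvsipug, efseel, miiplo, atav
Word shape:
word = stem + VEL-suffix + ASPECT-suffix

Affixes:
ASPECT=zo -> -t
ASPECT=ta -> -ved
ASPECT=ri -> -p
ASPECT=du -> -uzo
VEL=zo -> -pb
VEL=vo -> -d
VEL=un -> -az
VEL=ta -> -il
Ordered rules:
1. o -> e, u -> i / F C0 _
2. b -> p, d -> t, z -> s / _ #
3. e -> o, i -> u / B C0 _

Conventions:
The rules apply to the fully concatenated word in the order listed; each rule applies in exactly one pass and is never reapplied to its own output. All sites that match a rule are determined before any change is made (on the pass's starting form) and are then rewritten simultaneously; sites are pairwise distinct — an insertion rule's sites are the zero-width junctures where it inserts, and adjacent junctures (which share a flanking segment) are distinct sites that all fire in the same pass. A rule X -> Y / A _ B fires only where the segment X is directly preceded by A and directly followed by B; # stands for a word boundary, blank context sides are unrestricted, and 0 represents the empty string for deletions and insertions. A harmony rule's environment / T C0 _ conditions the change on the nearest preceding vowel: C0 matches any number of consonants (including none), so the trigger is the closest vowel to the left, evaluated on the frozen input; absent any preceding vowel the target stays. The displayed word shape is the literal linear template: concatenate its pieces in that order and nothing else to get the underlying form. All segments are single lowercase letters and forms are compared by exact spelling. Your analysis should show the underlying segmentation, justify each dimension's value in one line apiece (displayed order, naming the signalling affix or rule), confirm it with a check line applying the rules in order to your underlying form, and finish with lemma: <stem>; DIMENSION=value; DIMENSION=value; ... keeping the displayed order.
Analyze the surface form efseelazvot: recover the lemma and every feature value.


underlying: efseel-az-ved
ASPECT=ta - signalled by the affix -ved
VEL=un - signalled by the affix -az
check: efseelazved -> efseelazved -> efseelazvet -> efseelazvot
lemma: efseel; ASPECT=ta; VEL=un


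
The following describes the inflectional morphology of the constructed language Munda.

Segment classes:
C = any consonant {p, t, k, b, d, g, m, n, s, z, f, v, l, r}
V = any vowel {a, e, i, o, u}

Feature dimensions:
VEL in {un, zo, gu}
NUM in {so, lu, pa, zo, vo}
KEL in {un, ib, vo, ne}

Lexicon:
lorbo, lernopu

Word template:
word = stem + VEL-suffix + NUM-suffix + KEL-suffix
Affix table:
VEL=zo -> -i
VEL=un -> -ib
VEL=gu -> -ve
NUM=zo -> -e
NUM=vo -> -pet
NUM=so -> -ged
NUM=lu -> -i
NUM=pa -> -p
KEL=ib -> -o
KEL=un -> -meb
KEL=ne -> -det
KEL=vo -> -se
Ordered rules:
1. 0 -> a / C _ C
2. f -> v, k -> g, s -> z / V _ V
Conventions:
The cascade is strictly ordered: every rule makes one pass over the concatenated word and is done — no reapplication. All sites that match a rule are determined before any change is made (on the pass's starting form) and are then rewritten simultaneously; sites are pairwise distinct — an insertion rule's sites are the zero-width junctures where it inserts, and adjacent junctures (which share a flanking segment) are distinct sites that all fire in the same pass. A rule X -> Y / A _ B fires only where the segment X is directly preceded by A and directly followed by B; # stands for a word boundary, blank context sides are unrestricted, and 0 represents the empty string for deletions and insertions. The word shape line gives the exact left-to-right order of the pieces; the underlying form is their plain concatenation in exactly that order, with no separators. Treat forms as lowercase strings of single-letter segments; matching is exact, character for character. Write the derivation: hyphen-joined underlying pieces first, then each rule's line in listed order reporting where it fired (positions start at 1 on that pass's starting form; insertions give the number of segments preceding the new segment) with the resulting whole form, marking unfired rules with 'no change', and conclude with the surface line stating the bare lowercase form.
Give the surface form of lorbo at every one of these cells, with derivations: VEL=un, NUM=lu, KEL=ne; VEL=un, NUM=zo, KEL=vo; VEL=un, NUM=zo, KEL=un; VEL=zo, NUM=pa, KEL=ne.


cell VEL=un, NUM=lu, KEL=ne:
underlying: lorbo-ib-i-det
1. 0 -> a / C _ C: inserts after position(s) 3: loraboibidet
2. f -> v, k -> g, s -> z / V _ V: no change
surface: loraboibidet

cell VEL=un, NUM=zo, KEL=vo:
underlying: lorbo-ib-e-se
1. 0 -> a / C _ C: inserts after position(s) 3: loraboibese
2. f -> v, k -> g, s -> z / V _ V: fires at position(s) 10: loraboibeze
surface: loraboibeze

cell VEL=un, NUM=zo, KEL=un:
underlying: lorbo-ib-e-meb
1. 0 -> a / C _ C: inserts after position(s) 3: loraboibemeb
2. f -> v, k -> g, s -> z / V _ V: no change
surface: loraboibemeb

cell VEL=zo, NUM=pa, KEL=ne:
underlying: lorbo-i-p-det
1. 0 -> a / C _ C: inserts after position(s) 3, 7: loraboipadet
2. f -> v, k -> g, s -> z / V _ V: no change
surface: loraboipadet
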